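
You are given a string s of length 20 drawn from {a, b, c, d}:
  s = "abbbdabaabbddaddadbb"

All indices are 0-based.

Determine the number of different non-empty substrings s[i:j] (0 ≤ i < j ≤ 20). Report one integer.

178

rank→(start, suffix):
  0 → (7, 'aabbddaddadbb')
  1 → (5, 'abaabbddaddadbb')
  2 → (0, 'abbbdabaabbddaddadbb')
  3 → (8, 'abbddaddadbb')
  4 → (16, 'adbb')
  5 → (13, 'addadbb')
  6 → (19, 'b')
  7 → (6, 'baabbddaddadbb')
  8 → (18, 'bb')
  9 → (1, 'bbbdabaabbddaddadbb')
  10 → (2, 'bbdabaabbddaddadbb')
  11 → (9, 'bbddaddadbb')
  12 → (3, 'bdabaabbddaddadbb')
  13 → (10, 'bddaddadbb')
  14 → (4, 'dabaabbddaddadbb')
  15 → (15, 'dadbb')
  16 → (12, 'daddadbb')
  17 → (17, 'dbb')
  18 → (14, 'ddadbb')
  19 → (11, 'ddaddadbb')

SA = [7, 5, 0, 8, 16, 13, 19, 6, 18, 1, 2, 9, 3, 10, 4, 15, 12, 17, 14, 11]
i: (SA[i-1],SA[i]) lcp shared
  1: (7,5) 1 'a'
  2: (5,0) 2 'ab'
  3: (0,8) 3 'abb'
  4: (8,16) 1 'a'
  5: (16,13) 2 'ad'
  6: (13,19) 0 ''
  7: (19,6) 1 'b'
  8: (6,18) 1 'b'
  9: (18,1) 2 'bb'
  10: (1,2) 2 'bb'
  11: (2,9) 3 'bbd'
  12: (9,3) 1 'b'
  13: (3,10) 2 'bd'
  14: (10,4) 0 ''
  15: (4,15) 2 'da'
  16: (15,12) 3 'dad'
  17: (12,17) 1 'd'
  18: (17,14) 1 'd'
  19: (14,11) 4 'ddad'

n(n+1)/2 = 20·21/2 = 210
Σ LCP = 0 + 1 + 2 + 3 + 1 + 2 + 0 + 1 + 1 + 2 + 2 + 3 + 1 + 2 + 0 + 2 + 3 + 1 + 1 + 4 = 32
distinct = 210 − 32 = 178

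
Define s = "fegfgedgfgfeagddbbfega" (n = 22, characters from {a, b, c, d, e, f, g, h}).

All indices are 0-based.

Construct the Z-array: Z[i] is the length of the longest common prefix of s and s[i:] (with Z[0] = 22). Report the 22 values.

Z[0]=22
i=1: fresh scan; Z[1]=0
i=2: fresh scan; Z[2]=0
i=3: fresh scan; Z[3]=1 grow→box=[3,4)
i=4: fresh scan; Z[4]=0
i=5: fresh scan; Z[5]=0
i=6: fresh scan; Z[6]=0
i=7: fresh scan; Z[7]=0
i=8: fresh scan; Z[8]=1 grow→box=[8,9)
i=9: fresh scan; Z[9]=0
i=10: fresh scan; Z[10]=2 grow→box=[10,12)
i=11: min(r-i=1, Z[1]=0)=0; Z[11]=0
i=12: fresh scan; Z[12]=0
i=13: fresh scan; Z[13]=0
i=14: fresh scan; Z[14]=0
i=15: fresh scan; Z[15]=0
i=16: fresh scan; Z[16]=0
i=17: fresh scan; Z[17]=0
i=18: fresh scan; Z[18]=3 grow→box=[18,21)
i=19: min(r-i=2, Z[1]=0)=0; Z[19]=0
i=20: min(r-i=1, Z[2]=0)=0; Z[20]=0
i=21: fresh scan; Z[21]=0

[22, 0, 0, 1, 0, 0, 0, 0, 1, 0, 2, 0, 0, 0, 0, 0, 0, 0, 3, 0, 0, 0]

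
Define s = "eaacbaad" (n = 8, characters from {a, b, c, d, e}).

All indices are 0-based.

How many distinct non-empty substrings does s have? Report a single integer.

rank→(start, suffix):
  0 → (1, 'aacbaad')
  1 → (5, 'aad')
  2 → (2, 'acbaad')
  3 → (6, 'ad')
  4 → (4, 'baad')
  5 → (3, 'cbaad')
  6 → (7, 'd')
  7 → (0, 'eaacbaad')

SA = [1, 5, 2, 6, 4, 3, 7, 0]
i: (SA[i-1],SA[i]) lcp shared
  1: (1,5) 2 'aa'
  2: (5,2) 1 'a'
  3: (2,6) 1 'a'
  4: (6,4) 0 ''
  5: (4,3) 0 ''
  6: (3,7) 0 ''
  7: (7,0) 0 ''

n(n+1)/2 = 8·9/2 = 36
Σ LCP = 0 + 2 + 1 + 1 + 0 + 0 + 0 + 0 = 4
distinct = 36 − 4 = 32

32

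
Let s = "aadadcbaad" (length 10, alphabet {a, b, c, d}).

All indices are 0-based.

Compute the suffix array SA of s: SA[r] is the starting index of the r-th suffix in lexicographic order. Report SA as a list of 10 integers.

rank→(start, suffix):
  0 → (7, 'aad')
  1 → (0, 'aadadcbaad')
  2 → (8, 'ad')
  3 → (1, 'adadcbaad')
  4 → (3, 'adcbaad')
  5 → (6, 'baad')
  6 → (5, 'cbaad')
  7 → (9, 'd')
  8 → (2, 'dadcbaad')
  9 → (4, 'dcbaad')

[7, 0, 8, 1, 3, 6, 5, 9, 2, 4]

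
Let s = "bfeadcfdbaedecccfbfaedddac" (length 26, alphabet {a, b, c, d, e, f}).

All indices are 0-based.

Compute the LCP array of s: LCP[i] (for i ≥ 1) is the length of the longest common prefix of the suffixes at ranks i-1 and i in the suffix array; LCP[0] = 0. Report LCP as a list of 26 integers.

rank | idx | suffix
   0 |  24 | ac
   1 |   3 | adcfdbaedecccfbfaedddac
   2 |  19 | aedddac
   3 |   9 | aedecccfbfaedddac
   4 |   8 | baedecccfbfaedddac
   5 |  17 | bfaedddac
   6 |   0 | bfeadcfdbaedecccfbfaedddac
   7 |  25 | c
   8 |  13 | cccfbfaedddac
   9 |  14 | ccfbfaedddac
  10 |  15 | cfbfaedddac
  11 |   5 | cfdbaedecccfbfaedddac
  12 |  23 | dac
  13 |   7 | dbaedecccfbfaedddac
  14 |   4 | dcfdbaedecccfbfaedddac
  15 |  22 | ddac
  16 |  21 | dddac
  17 |  11 | decccfbfaedddac
  18 |   2 | eadcfdbaedecccfbfaedddac
  19 |  12 | ecccfbfaedddac
  20 |  20 | edddac
  21 |  10 | edecccfbfaedddac
  22 |  18 | faedddac
  23 |  16 | fbfaedddac
  24 |   6 | fdbaedecccfbfaedddac
  25 |   1 | feadcfdbaedecccfbfaedddac

SA = [24, 3, 19, 9, 8, 17, 0, 25, 13, 14, 15, 5, 23, 7, 4, 22, 21, 11, 2, 12, 20, 10, 18, 16, 6, 1]
i: (SA[i-1],SA[i]) lcp shared
  1: (24,3) 1 'a'
  2: (3,19) 1 'a'
  3: (19,9) 3 'aed'
  4: (9,8) 0 ''
  5: (8,17) 1 'b'
  6: (17,0) 2 'bf'
  7: (0,25) 0 ''
  8: (25,13) 1 'c'
  9: (13,14) 2 'cc'
  10: (14,15) 1 'c'
  11: (15,5) 2 'cf'
  12: (5,23) 0 ''
  13: (23,7) 1 'd'
  14: (7,4) 1 'd'
  15: (4,22) 1 'd'
  16: (22,21) 2 'dd'
  17: (21,11) 1 'd'
  18: (11,2) 0 ''
  19: (2,12) 1 'e'
  20: (12,20) 1 'e'
  21: (20,10) 2 'ed'
  22: (10,18) 0 ''
  23: (18,16) 1 'f'
  24: (16,6) 1 'f'
  25: (6,1) 1 'f'

[0, 1, 1, 3, 0, 1, 2, 0, 1, 2, 1, 2, 0, 1, 1, 1, 2, 1, 0, 1, 1, 2, 0, 1, 1, 1]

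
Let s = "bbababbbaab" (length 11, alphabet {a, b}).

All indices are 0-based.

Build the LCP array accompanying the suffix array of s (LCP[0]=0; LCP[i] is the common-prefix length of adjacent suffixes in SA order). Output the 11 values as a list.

[0, 1, 2, 2, 0, 1, 2, 3, 1, 3, 2]

sorted suffixes:
  #0 SA[0]=8  'aab'
  #1 SA[1]=9  'ab'
  #2 SA[2]=2  'ababbbaab'
  #3 SA[3]=4  'abbbaab'
  #4 SA[4]=10  'b'
  #5 SA[5]=7  'baab'
  #6 SA[6]=1  'bababbbaab'
  #7 SA[7]=3  'babbbaab'
  #8 SA[8]=6  'bbaab'
  #9 SA[9]=0  'bbababbbaab'
  #10 SA[10]=5  'bbbaab'

SA = [8, 9, 2, 4, 10, 7, 1, 3, 6, 0, 5]
[i] adj suffixes → lcp
  [1] 8/9 → 1 ('a')
  [2] 9/2 → 2 ('ab')
  [3] 2/4 → 2 ('ab')
  [4] 4/10 → 0 ('')
  [5] 10/7 → 1 ('b')
  [6] 7/1 → 2 ('ba')
  [7] 1/3 → 3 ('bab')
  [8] 3/6 → 1 ('b')
  [9] 6/0 → 3 ('bba')
  [10] 0/5 → 2 ('bb')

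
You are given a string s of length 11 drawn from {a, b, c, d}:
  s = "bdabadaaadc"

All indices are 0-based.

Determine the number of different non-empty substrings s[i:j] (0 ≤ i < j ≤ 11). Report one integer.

rank | idx | suffix
   0 |   6 | aaadc
   1 |   7 | aadc
   2 |   2 | abadaaadc
   3 |   4 | adaaadc
   4 |   8 | adc
   5 |   3 | badaaadc
   6 |   0 | bdabadaaadc
   7 |  10 | c
   8 |   5 | daaadc
   9 |   1 | dabadaaadc
  10 |   9 | dc

SA = [6, 7, 2, 4, 8, 3, 0, 10, 5, 1, 9]
[i] adj suffixes → lcp
  [1] 6/7 → 2 ('aa')
  [2] 7/2 → 1 ('a')
  [3] 2/4 → 1 ('a')
  [4] 4/8 → 2 ('ad')
  [5] 8/3 → 0 ('')
  [6] 3/0 → 1 ('b')
  [7] 0/10 → 0 ('')
  [8] 10/5 → 0 ('')
  [9] 5/1 → 2 ('da')
  [10] 1/9 → 1 ('d')

n(n+1)/2 = 11·12/2 = 66
Σ LCP = 0 + 2 + 1 + 1 + 2 + 0 + 1 + 0 + 0 + 2 + 1 = 10
distinct = 66 − 10 = 56

56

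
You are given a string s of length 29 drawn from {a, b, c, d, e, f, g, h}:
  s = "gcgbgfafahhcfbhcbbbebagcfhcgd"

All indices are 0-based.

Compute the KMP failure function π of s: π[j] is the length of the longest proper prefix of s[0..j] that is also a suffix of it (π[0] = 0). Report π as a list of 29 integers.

π[0] = 0
j=1 s[j]='c': π[1]=0 (border '')
j=2 s[j]='g': π[2]=1 (border 'g')
j=3 s[j]='b': k: 1→0; π[3]=0 (border '')
j=4 s[j]='g': π[4]=1 (border 'g')
j=5 s[j]='f': k: 1→0; π[5]=0 (border '')
j=6 s[j]='a': π[6]=0 (border '')
j=7 s[j]='f': π[7]=0 (border '')
j=8 s[j]='a': π[8]=0 (border '')
j=9 s[j]='h': π[9]=0 (border '')
j=10 s[j]='h': π[10]=0 (border '')
j=11 s[j]='c': π[11]=0 (border '')
j=12 s[j]='f': π[12]=0 (border '')
j=13 s[j]='b': π[13]=0 (border '')
j=14 s[j]='h': π[14]=0 (border '')
j=15 s[j]='c': π[15]=0 (border '')
j=16 s[j]='b': π[16]=0 (border '')
j=17 s[j]='b': π[17]=0 (border '')
j=18 s[j]='b': π[18]=0 (border '')
j=19 s[j]='e': π[19]=0 (border '')
j=20 s[j]='b': π[20]=0 (border '')
j=21 s[j]='a': π[21]=0 (border '')
j=22 s[j]='g': π[22]=1 (border 'g')
j=23 s[j]='c': π[23]=2 (border 'gc')
j=24 s[j]='f': k: 2→0; π[24]=0 (border '')
j=25 s[j]='h': π[25]=0 (border '')
j=26 s[j]='c': π[26]=0 (border '')
j=27 s[j]='g': π[27]=1 (border 'g')
j=28 s[j]='d': k: 1→0; π[28]=0 (border '')

[0, 0, 1, 0, 1, 0, 0, 0, 0, 0, 0, 0, 0, 0, 0, 0, 0, 0, 0, 0, 0, 0, 1, 2, 0, 0, 0, 1, 0]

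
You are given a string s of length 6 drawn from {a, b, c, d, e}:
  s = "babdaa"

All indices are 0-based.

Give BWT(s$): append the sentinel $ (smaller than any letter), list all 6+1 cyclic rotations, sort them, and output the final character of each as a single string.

rank  rotation last
    0  $babdaa  a
    1  a$babda  a
    2  aa$babd  d
    3  abdaa$b  b
    4  babdaa$  $
    5  bdaa$ba  a
    6  daa$bab  b

aadb$ab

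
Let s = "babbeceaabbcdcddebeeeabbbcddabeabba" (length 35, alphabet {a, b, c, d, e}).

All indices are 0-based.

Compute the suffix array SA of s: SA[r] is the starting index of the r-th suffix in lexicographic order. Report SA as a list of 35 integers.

rank | idx | suffix
   0 |  34 | a
   1 |   7 | aabbcdcddebeeeabbbcddabeabba
   2 |  31 | abba
   3 |  21 | abbbcddabeabba
   4 |   8 | abbcdcddebeeeabbbcddabeabba
   5 |   1 | abbeceaabbcdcddebeeeabbbcddabeabba
   6 |  28 | abeabba
   7 |  33 | ba
   8 |   0 | babbeceaabbcdcddebeeeabbbcddabeabba
   9 |  32 | bba
  10 |  22 | bbbcddabeabba
  11 |   9 | bbcdcddebeeeabbbcddabeabba
  12 |  23 | bbcddabeabba
  13 |   2 | bbeceaabbcdcddebeeeabbbcddabeabba
  14 |  10 | bcdcddebeeeabbbcddabeabba
  15 |  24 | bcddabeabba
  16 |  29 | beabba
  17 |   3 | beceaabbcdcddebeeeabbbcddabeabba
  18 |  17 | beeeabbbcddabeabba
  19 |  11 | cdcddebeeeabbbcddabeabba
  20 |  25 | cddabeabba
  21 |  13 | cddebeeeabbbcddabeabba
  22 |   5 | ceaabbcdcddebeeeabbbcddabeabba
  23 |  27 | dabeabba
  24 |  12 | dcddebeeeabbbcddabeabba
  25 |  26 | ddabeabba
  26 |  14 | ddebeeeabbbcddabeabba
  27 |  15 | debeeeabbbcddabeabba
  28 |   6 | eaabbcdcddebeeeabbbcddabeabba
  29 |  30 | eabba
  30 |  20 | eabbbcddabeabba
  31 |  16 | ebeeeabbbcddabeabba
  32 |   4 | eceaabbcdcddebeeeabbbcddabeabba
  33 |  19 | eeabbbcddabeabba
  34 |  18 | eeeabbbcddabeabba

[34, 7, 31, 21, 8, 1, 28, 33, 0, 32, 22, 9, 23, 2, 10, 24, 29, 3, 17, 11, 25, 13, 5, 27, 12, 26, 14, 15, 6, 30, 20, 16, 4, 19, 18]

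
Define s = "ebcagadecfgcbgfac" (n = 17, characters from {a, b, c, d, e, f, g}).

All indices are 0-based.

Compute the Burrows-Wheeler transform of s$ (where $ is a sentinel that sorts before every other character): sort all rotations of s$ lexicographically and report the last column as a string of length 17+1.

rank  rotation            last
    0  $ebcagadecfgcbgfac  c
    1  ac$ebcagadecfgcbgf  f
    2  adecfgcbgfac$ebcag  g
    3  agadecfgcbgfac$ebc  c
    4  bcagadecfgcbgfac$e  e
    5  bgfac$ebcagadecfgc  c
    6  c$ebcagadecfgcbgfa  a
    7  cagadecfgcbgfac$eb  b
    8  cbgfac$ebcagadecfg  g
    9  cfgcbgfac$ebcagade  e
   10  decfgcbgfac$ebcaga  a
   11  ebcagadecfgcbgfac$  $
   12  ecfgcbgfac$ebcagad  d
   13  fac$ebcagadecfgcbg  g
   14  fgcbgfac$ebcagadec  c
   15  gadecfgcbgfac$ebca  a
   16  gcbgfac$ebcagadecf  f
   17  gfac$ebcagadecfgcb  b

cfgcecabgea$dgcafb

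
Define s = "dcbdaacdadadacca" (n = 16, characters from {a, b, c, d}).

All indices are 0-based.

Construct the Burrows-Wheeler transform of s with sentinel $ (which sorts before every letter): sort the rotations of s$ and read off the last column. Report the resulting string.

rank  rotation           last
    0  $dcbdaacdadadacca  a
    1  a$dcbdaacdadadacc  c
    2  aacdadadacca$dcbd  d
    3  acca$dcbdaacdadad  d
    4  acdadadacca$dcbda  a
    5  adacca$dcbdaacdad  d
    6  adadacca$dcbdaacd  d
    7  bdaacdadadacca$dc  c
    8  ca$dcbdaacdadadac  c
    9  cbdaacdadadacca$d  d
   10  cca$dcbdaacdadada  a
   11  cdadadacca$dcbdaa  a
   12  daacdadadacca$dcb  b
   13  dacca$dcbdaacdada  a
   14  dadacca$dcbdaacda  a
   15  dadadacca$dcbdaac  c
   16  dcbdaacdadadacca$  $

acddaddccdaabaac$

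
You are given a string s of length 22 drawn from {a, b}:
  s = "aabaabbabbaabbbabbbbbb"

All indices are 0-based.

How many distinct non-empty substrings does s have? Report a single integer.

sorted suffixes:
  #0 SA[0]=0  'aabaabbabbaabbbabbbbbb'
  #1 SA[1]=3  'aabbabbaabbbabbbbbb'
  #2 SA[2]=10  'aabbbabbbbbb'
  #3 SA[3]=1  'abaabbabbaabbbabbbbbb'
  #4 SA[4]=7  'abbaabbbabbbbbb'
  #5 SA[5]=4  'abbabbaabbbabbbbbb'
  #6 SA[6]=11  'abbbabbbbbb'
  #7 SA[7]=15  'abbbbbb'
  #8 SA[8]=21  'b'
  #9 SA[9]=2  'baabbabbaabbbabbbbbb'
  #10 SA[10]=9  'baabbbabbbbbb'
  #11 SA[11]=6  'babbaabbbabbbbbb'
  #12 SA[12]=14  'babbbbbb'
  #13 SA[13]=20  'bb'
  #14 SA[14]=8  'bbaabbbabbbbbb'
  #15 SA[15]=5  'bbabbaabbbabbbbbb'
  #16 SA[16]=13  'bbabbbbbb'
  #17 SA[17]=19  'bbb'
  #18 SA[18]=12  'bbbabbbbbb'
  #19 SA[19]=18  'bbbb'
  #20 SA[20]=17  'bbbbb'
  #21 SA[21]=16  'bbbbbb'

SA = [0, 3, 10, 1, 7, 4, 11, 15, 21, 2, 9, 6, 14, 20, 8, 5, 13, 19, 12, 18, 17, 16]
i: (SA[i-1],SA[i]) lcp shared
  1: (0,3) 3 'aab'
  2: (3,10) 4 'aabb'
  3: (10,1) 1 'a'
  4: (1,7) 2 'ab'
  5: (7,4) 4 'abba'
  6: (4,11) 3 'abb'
  7: (11,15) 4 'abbb'
  8: (15,21) 0 ''
  9: (21,2) 1 'b'
  10: (2,9) 5 'baabb'
  11: (9,6) 2 'ba'
  12: (6,14) 4 'babb'
  13: (14,20) 1 'b'
  14: (20,8) 2 'bb'
  15: (8,5) 3 'bba'
  16: (5,13) 5 'bbabb'
  17: (13,19) 2 'bb'
  18: (19,12) 3 'bbb'
  19: (12,18) 3 'bbb'
  20: (18,17) 4 'bbbb'
  21: (17,16) 5 'bbbbb'

n(n+1)/2 = 22·23/2 = 253
Σ LCP = 0 + 3 + 4 + 1 + 2 + 4 + 3 + 4 + 0 + 1 + 5 + 2 + 4 + 1 + 2 + 3 + 5 + 2 + 3 + 3 + 4 + 5 = 61
distinct = 253 − 61 = 192

192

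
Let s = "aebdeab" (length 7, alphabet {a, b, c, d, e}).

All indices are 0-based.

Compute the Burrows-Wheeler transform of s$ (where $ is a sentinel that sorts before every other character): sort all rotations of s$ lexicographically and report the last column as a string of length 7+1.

rank  rotation  last
    0  $aebdeab  b
    1  ab$aebde  e
    2  aebdeab$  $
    3  b$aebdea  a
    4  bdeab$ae  e
    5  deab$aeb  b
    6  eab$aebd  d
    7  ebdeab$a  a

be$aebda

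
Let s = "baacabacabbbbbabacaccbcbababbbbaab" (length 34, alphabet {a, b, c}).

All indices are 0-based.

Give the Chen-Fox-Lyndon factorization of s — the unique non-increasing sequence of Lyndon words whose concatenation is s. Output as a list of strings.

["b", "aacabacabbbbbabacaccbcbababbbb", "aab"]

emit factor 1: 'b' (i=0, period=1)
emit factor 2: 'aacabacabbbbbabacaccbcbababbbb' (i=1, period=30)
emit factor 3: 'aab' (i=31, period=3)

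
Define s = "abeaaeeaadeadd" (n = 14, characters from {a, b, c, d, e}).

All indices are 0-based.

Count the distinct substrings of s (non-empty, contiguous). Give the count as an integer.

rank→(start, suffix):
  0 → (7, 'aadeadd')
  1 → (3, 'aaeeaadeadd')
  2 → (0, 'abeaaeeaadeadd')
  3 → (11, 'add')
  4 → (8, 'adeadd')
  5 → (4, 'aeeaadeadd')
  6 → (1, 'beaaeeaadeadd')
  7 → (13, 'd')
  8 → (12, 'dd')
  9 → (9, 'deadd')
  10 → (6, 'eaadeadd')
  11 → (2, 'eaaeeaadeadd')
  12 → (10, 'eadd')
  13 → (5, 'eeaadeadd')

SA = [7, 3, 0, 11, 8, 4, 1, 13, 12, 9, 6, 2, 10, 5]
[i] adj suffixes → lcp
  [1] 7/3 → 2 ('aa')
  [2] 3/0 → 1 ('a')
  [3] 0/11 → 1 ('a')
  [4] 11/8 → 2 ('ad')
  [5] 8/4 → 1 ('a')
  [6] 4/1 → 0 ('')
  [7] 1/13 → 0 ('')
  [8] 13/12 → 1 ('d')
  [9] 12/9 → 1 ('d')
  [10] 9/6 → 0 ('')
  [11] 6/2 → 3 ('eaa')
  [12] 2/10 → 2 ('ea')
  [13] 10/5 → 1 ('e')

n(n+1)/2 = 14·15/2 = 105
Σ LCP = 0 + 2 + 1 + 1 + 2 + 1 + 0 + 0 + 1 + 1 + 0 + 3 + 2 + 1 = 15
distinct = 105 − 15 = 90

90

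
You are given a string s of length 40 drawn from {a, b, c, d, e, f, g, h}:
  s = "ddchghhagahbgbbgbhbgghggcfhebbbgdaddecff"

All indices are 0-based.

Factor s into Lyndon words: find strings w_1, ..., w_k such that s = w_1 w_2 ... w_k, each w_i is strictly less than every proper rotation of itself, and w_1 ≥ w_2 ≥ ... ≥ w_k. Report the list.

["d", "d", "chghh", "agahbgbbgbhbgghggcfhebbbgd", "addecff"]

emit factor 1: 'd' (i=0, period=1)
emit factor 2: 'd' (i=1, period=1)
emit factor 3: 'chghh' (i=2, period=5)
emit factor 4: 'agahbgbbgbhbgghggcfhebbbgd' (i=7, period=26)
emit factor 5: 'addecff' (i=33, period=7)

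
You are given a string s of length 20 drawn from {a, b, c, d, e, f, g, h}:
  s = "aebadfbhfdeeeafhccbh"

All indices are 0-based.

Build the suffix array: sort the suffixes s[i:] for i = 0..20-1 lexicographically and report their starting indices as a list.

rank | idx | suffix
   0 |   3 | adfbhfdeeeafhccbh
   1 |   0 | aebadfbhfdeeeafhccbh
   2 |  13 | afhccbh
   3 |   2 | badfbhfdeeeafhccbh
   4 |  18 | bh
   5 |   6 | bhfdeeeafhccbh
   6 |  17 | cbh
   7 |  16 | ccbh
   8 |   9 | deeeafhccbh
   9 |   4 | dfbhfdeeeafhccbh
  10 |  12 | eafhccbh
  11 |   1 | ebadfbhfdeeeafhccbh
  12 |  11 | eeafhccbh
  13 |  10 | eeeafhccbh
  14 |   5 | fbhfdeeeafhccbh
  15 |   8 | fdeeeafhccbh
  16 |  14 | fhccbh
  17 |  19 | h
  18 |  15 | hccbh
  19 |   7 | hfdeeeafhccbh

[3, 0, 13, 2, 18, 6, 17, 16, 9, 4, 12, 1, 11, 10, 5, 8, 14, 19, 15, 7]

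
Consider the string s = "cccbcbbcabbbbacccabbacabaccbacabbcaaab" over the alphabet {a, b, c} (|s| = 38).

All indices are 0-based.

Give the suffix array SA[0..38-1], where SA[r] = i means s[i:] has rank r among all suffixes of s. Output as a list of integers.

[34, 35, 36, 22, 17, 8, 30, 20, 28, 24, 13, 37, 19, 27, 23, 12, 18, 11, 10, 9, 31, 5, 32, 6, 3, 33, 21, 16, 7, 29, 26, 4, 2, 15, 25, 1, 14, 0]

rank | idx | suffix
   0 |  34 | aaab
   1 |  35 | aab
   2 |  36 | ab
   3 |  22 | abaccbacabbcaaab
   4 |  17 | abbacabaccbacabbcaaab
   5 |   8 | abbbbacccabbacabaccbacabbcaaab
   6 |  30 | abbcaaab
   7 |  20 | acabaccbacabbcaaab
   8 |  28 | acabbcaaab
   9 |  24 | accbacabbcaaab
  10 |  13 | acccabbacabaccbacabbcaaab
  11 |  37 | b
  12 |  19 | bacabaccbacabbcaaab
  13 |  27 | bacabbcaaab
  14 |  23 | baccbacabbcaaab
  15 |  12 | bacccabbacabaccbacabbcaaab
  16 |  18 | bbacabaccbacabbcaaab
  17 |  11 | bbacccabbacabaccbacabbcaaab
  18 |  10 | bbbacccabbacabaccbacabbcaaab
  19 |   9 | bbbbacccabbacabaccbacabbcaaab
  20 |  31 | bbcaaab
  21 |   5 | bbcabbbbacccabbacabaccbacabbcaaab
  22 |  32 | bcaaab
  23 |   6 | bcabbbbacccabbacabaccbacabbcaaab
  24 |   3 | bcbbcabbbbacccabbacabaccbacabbcaaab
  25 |  33 | caaab
  26 |  21 | cabaccbacabbcaaab
  27 |  16 | cabbacabaccbacabbcaaab
  28 |   7 | cabbbbacccabbacabaccbacabbcaaab
  29 |  29 | cabbcaaab
  30 |  26 | cbacabbcaaab
  31 |   4 | cbbcabbbbacccabbacabaccbacabbcaaab
  32 |   2 | cbcbbcabbbbacccabbacabaccbacabbcaaab
  33 |  15 | ccabbacabaccbacabbcaaab
  34 |  25 | ccbacabbcaaab
  35 |   1 | ccbcbbcabbbbacccabbacabaccbacabbcaaab
  36 |  14 | cccabbacabaccbacabbcaaab
  37 |   0 | cccbcbbcabbbbacccabbacabaccbacabbcaaab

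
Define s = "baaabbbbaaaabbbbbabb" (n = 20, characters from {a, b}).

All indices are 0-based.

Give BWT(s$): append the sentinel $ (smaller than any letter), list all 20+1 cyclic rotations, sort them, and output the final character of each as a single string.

rank  rotation               last
    0  $baaabbbbaaaabbbbbabb  b
    1  aaaabbbbbabb$baaabbbb  b
    2  aaabbbbaaaabbbbbabb$b  b
    3  aaabbbbbabb$baaabbbba  a
    4  aabbbbaaaabbbbbabb$ba  a
    5  aabbbbbabb$baaabbbbaa  a
    6  abb$baaabbbbaaaabbbbb  b
    7  abbbbaaaabbbbbabb$baa  a
    8  abbbbbabb$baaabbbbaaa  a
    9  b$baaabbbbaaaabbbbbab  b
   10  baaaabbbbbabb$baaabbb  b
   11  baaabbbbaaaabbbbbabb$  $
   12  babb$baaabbbbaaaabbbb  b
   13  bb$baaabbbbaaaabbbbba  a
   14  bbaaaabbbbbabb$baaabb  b
   15  bbabb$baaabbbbaaaabbb  b
   16  bbbaaaabbbbbabb$baaab  b
   17  bbbabb$baaabbbbaaaabb  b
   18  bbbbaaaabbbbbabb$baaa  a
   19  bbbbabb$baaabbbbaaaab  b
   20  bbbbbabb$baaabbbbaaaa  a

bbbaaabaabb$babbbbaba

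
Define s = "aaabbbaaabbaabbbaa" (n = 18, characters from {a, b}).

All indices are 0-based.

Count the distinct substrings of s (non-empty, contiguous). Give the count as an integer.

118

rank→(start, suffix):
  0 → (17, 'a')
  1 → (16, 'aa')
  2 → (6, 'aaabbaabbbaa')
  3 → (0, 'aaabbbaaabbaabbbaa')
  4 → (7, 'aabbaabbbaa')
  5 → (11, 'aabbbaa')
  6 → (1, 'aabbbaaabbaabbbaa')
  7 → (8, 'abbaabbbaa')
  8 → (12, 'abbbaa')
  9 → (2, 'abbbaaabbaabbbaa')
  10 → (15, 'baa')
  11 → (5, 'baaabbaabbbaa')
  12 → (10, 'baabbbaa')
  13 → (14, 'bbaa')
  14 → (4, 'bbaaabbaabbbaa')
  15 → (9, 'bbaabbbaa')
  16 → (13, 'bbbaa')
  17 → (3, 'bbbaaabbaabbbaa')

SA = [17, 16, 6, 0, 7, 11, 1, 8, 12, 2, 15, 5, 10, 14, 4, 9, 13, 3]
i: (SA[i-1],SA[i]) lcp shared
  1: (17,16) 1 'a'
  2: (16,6) 2 'aa'
  3: (6,0) 5 'aaabb'
  4: (0,7) 2 'aa'
  5: (7,11) 4 'aabb'
  6: (11,1) 7 'aabbbaa'
  7: (1,8) 1 'a'
  8: (8,12) 3 'abb'
  9: (12,2) 6 'abbbaa'
  10: (2,15) 0 ''
  11: (15,5) 3 'baa'
  12: (5,10) 3 'baa'
  13: (10,14) 1 'b'
  14: (14,4) 4 'bbaa'
  15: (4,9) 4 'bbaa'
  16: (9,13) 2 'bb'
  17: (13,3) 5 'bbbaa'

n(n+1)/2 = 18·19/2 = 171
Σ LCP = 0 + 1 + 2 + 5 + 2 + 4 + 7 + 1 + 3 + 6 + 0 + 3 + 3 + 1 + 4 + 4 + 2 + 5 = 53
distinct = 171 − 53 = 118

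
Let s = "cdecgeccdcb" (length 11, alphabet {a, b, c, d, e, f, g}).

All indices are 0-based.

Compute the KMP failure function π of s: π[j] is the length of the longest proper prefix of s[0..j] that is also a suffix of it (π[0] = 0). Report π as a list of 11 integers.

[0, 0, 0, 1, 0, 0, 1, 1, 2, 1, 0]

π[0] = 0
j=1 s[j]='d': π[1]=0 (border '')
j=2 s[j]='e': π[2]=0 (border '')
j=3 s[j]='c': π[3]=1 (border 'c')
j=4 s[j]='g': k: 1→0; π[4]=0 (border '')
j=5 s[j]='e': π[5]=0 (border '')
j=6 s[j]='c': π[6]=1 (border 'c')
j=7 s[j]='c': k: 1→0; π[7]=1 (border 'c')
j=8 s[j]='d': π[8]=2 (border 'cd')
j=9 s[j]='c': k: 2→0; π[9]=1 (border 'c')
j=10 s[j]='b': k: 1→0; π[10]=0 (border '')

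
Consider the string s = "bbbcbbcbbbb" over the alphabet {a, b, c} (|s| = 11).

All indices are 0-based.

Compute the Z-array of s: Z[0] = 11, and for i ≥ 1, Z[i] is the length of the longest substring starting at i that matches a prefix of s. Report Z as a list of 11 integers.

Z[0]=11
i=1: i≥r, start 0; Z[1]=2 grow→box=[1,3)
i=2: min(r-i=1, Z[1]=2)=1; Z[2]=1
i=3: i≥r, start 0; Z[3]=0
i=4: i≥r, start 0; Z[4]=2 grow→box=[4,6)
i=5: min(r-i=1, Z[1]=2)=1; Z[5]=1
i=6: i≥r, start 0; Z[6]=0
i=7: i≥r, start 0; Z[7]=3 grow→box=[7,10)
i=8: min(r-i=2, Z[1]=2)=2; Z[8]=3 grow→box=[8,11)
i=9: min(r-i=2, Z[1]=2)=2; Z[9]=2
i=10: min(r-i=1, Z[2]=1)=1; Z[10]=1

[11, 2, 1, 0, 2, 1, 0, 3, 3, 2, 1]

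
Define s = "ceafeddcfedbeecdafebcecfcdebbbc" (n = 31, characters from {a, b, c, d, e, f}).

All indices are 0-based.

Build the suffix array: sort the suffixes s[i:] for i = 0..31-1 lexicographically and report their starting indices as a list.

rank | idx | suffix
   0 |  16 | afebcecfcdebbbc
   1 |   2 | afeddcfedbeecdafebcecfcdebbbc
   2 |  27 | bbbc
   3 |  28 | bbc
   4 |  29 | bc
   5 |  19 | bcecfcdebbbc
   6 |  11 | beecdafebcecfcdebbbc
   7 |  30 | c
   8 |  14 | cdafebcecfcdebbbc
   9 |  24 | cdebbbc
  10 |   0 | ceafeddcfedbeecdafebcecfcdebbbc
  11 |  20 | cecfcdebbbc
  12 |  22 | cfcdebbbc
  13 |   7 | cfedbeecdafebcecfcdebbbc
  14 |  15 | dafebcecfcdebbbc
  15 |  10 | dbeecdafebcecfcdebbbc
  16 |   6 | dcfedbeecdafebcecfcdebbbc
  17 |   5 | ddcfedbeecdafebcecfcdebbbc
  18 |  25 | debbbc
  19 |   1 | eafeddcfedbeecdafebcecfcdebbbc
  20 |  26 | ebbbc
  21 |  18 | ebcecfcdebbbc
  22 |  13 | ecdafebcecfcdebbbc
  23 |  21 | ecfcdebbbc
  24 |   9 | edbeecdafebcecfcdebbbc
  25 |   4 | eddcfedbeecdafebcecfcdebbbc
  26 |  12 | eecdafebcecfcdebbbc
  27 |  23 | fcdebbbc
  28 |  17 | febcecfcdebbbc
  29 |   8 | fedbeecdafebcecfcdebbbc
  30 |   3 | feddcfedbeecdafebcecfcdebbbc

[16, 2, 27, 28, 29, 19, 11, 30, 14, 24, 0, 20, 22, 7, 15, 10, 6, 5, 25, 1, 26, 18, 13, 21, 9, 4, 12, 23, 17, 8, 3]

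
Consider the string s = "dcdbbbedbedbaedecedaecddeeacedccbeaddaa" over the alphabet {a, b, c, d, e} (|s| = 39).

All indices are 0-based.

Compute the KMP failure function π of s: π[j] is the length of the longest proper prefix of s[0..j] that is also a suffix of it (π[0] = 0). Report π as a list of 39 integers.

[0, 0, 1, 0, 0, 0, 0, 1, 0, 0, 1, 0, 0, 0, 1, 0, 0, 0, 1, 0, 0, 0, 1, 1, 0, 0, 0, 0, 0, 1, 2, 0, 0, 0, 0, 1, 1, 0, 0]

π[0] = 0
j=1 s[j]='c': π[1]=0 (border '')
j=2 s[j]='d': π[2]=1 (border 'd')
j=3 s[j]='b': k: 1→0; π[3]=0 (border '')
j=4 s[j]='b': π[4]=0 (border '')
j=5 s[j]='b': π[5]=0 (border '')
j=6 s[j]='e': π[6]=0 (border '')
j=7 s[j]='d': π[7]=1 (border 'd')
j=8 s[j]='b': k: 1→0; π[8]=0 (border '')
j=9 s[j]='e': π[9]=0 (border '')
j=10 s[j]='d': π[10]=1 (border 'd')
j=11 s[j]='b': k: 1→0; π[11]=0 (border '')
j=12 s[j]='a': π[12]=0 (border '')
j=13 s[j]='e': π[13]=0 (border '')
j=14 s[j]='d': π[14]=1 (border 'd')
j=15 s[j]='e': k: 1→0; π[15]=0 (border '')
j=16 s[j]='c': π[16]=0 (border '')
j=17 s[j]='e': π[17]=0 (border '')
j=18 s[j]='d': π[18]=1 (border 'd')
j=19 s[j]='a': k: 1→0; π[19]=0 (border '')
j=20 s[j]='e': π[20]=0 (border '')
j=21 s[j]='c': π[21]=0 (border '')
j=22 s[j]='d': π[22]=1 (border 'd')
j=23 s[j]='d': k: 1→0; π[23]=1 (border 'd')
j=24 s[j]='e': k: 1→0; π[24]=0 (border '')
j=25 s[j]='e': π[25]=0 (border '')
j=26 s[j]='a': π[26]=0 (border '')
j=27 s[j]='c': π[27]=0 (border '')
j=28 s[j]='e': π[28]=0 (border '')
j=29 s[j]='d': π[29]=1 (border 'd')
j=30 s[j]='c': π[30]=2 (border 'dc')
j=31 s[j]='c': k: 2→0; π[31]=0 (border '')
j=32 s[j]='b': π[32]=0 (border '')
j=33 s[j]='e': π[33]=0 (border '')
j=34 s[j]='a': π[34]=0 (border '')
j=35 s[j]='d': π[35]=1 (border 'd')
j=36 s[j]='d': k: 1→0; π[36]=1 (border 'd')
j=37 s[j]='a': k: 1→0; π[37]=0 (border '')
j=38 s[j]='a': π[38]=0 (border '')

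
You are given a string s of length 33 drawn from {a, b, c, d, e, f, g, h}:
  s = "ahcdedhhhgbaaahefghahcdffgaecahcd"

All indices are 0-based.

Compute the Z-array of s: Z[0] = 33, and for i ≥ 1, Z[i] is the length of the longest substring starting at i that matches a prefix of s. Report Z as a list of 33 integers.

[33, 0, 0, 0, 0, 0, 0, 0, 0, 0, 0, 1, 1, 2, 0, 0, 0, 0, 0, 4, 0, 0, 0, 0, 0, 0, 1, 0, 0, 4, 0, 0, 0]

Z[0]=33
i=1: fresh scan; Z[1]=0
i=2: fresh scan; Z[2]=0
i=3: fresh scan; Z[3]=0
i=4: fresh scan; Z[4]=0
i=5: fresh scan; Z[5]=0
i=6: fresh scan; Z[6]=0
i=7: fresh scan; Z[7]=0
i=8: fresh scan; Z[8]=0
i=9: fresh scan; Z[9]=0
i=10: fresh scan; Z[10]=0
i=11: fresh scan; Z[11]=1 extend→box=[11,12)
i=12: fresh scan; Z[12]=1 extend→box=[12,13)
i=13: fresh scan; Z[13]=2 extend→box=[13,15)
i=14: min(r-i=1, Z[1]=0)=0; Z[14]=0
i=15: fresh scan; Z[15]=0
i=16: fresh scan; Z[16]=0
i=17: fresh scan; Z[17]=0
i=18: fresh scan; Z[18]=0
i=19: fresh scan; Z[19]=4 extend→box=[19,23)
i=20: min(r-i=3, Z[1]=0)=0; Z[20]=0
i=21: min(r-i=2, Z[2]=0)=0; Z[21]=0
i=22: min(r-i=1, Z[3]=0)=0; Z[22]=0
i=23: fresh scan; Z[23]=0
i=24: fresh scan; Z[24]=0
i=25: fresh scan; Z[25]=0
i=26: fresh scan; Z[26]=1 extend→box=[26,27)
i=27: fresh scan; Z[27]=0
i=28: fresh scan; Z[28]=0
i=29: fresh scan; Z[29]=4 extend→box=[29,33)
i=30: min(r-i=3, Z[1]=0)=0; Z[30]=0
i=31: min(r-i=2, Z[2]=0)=0; Z[31]=0
i=32: min(r-i=1, Z[3]=0)=0; Z[32]=0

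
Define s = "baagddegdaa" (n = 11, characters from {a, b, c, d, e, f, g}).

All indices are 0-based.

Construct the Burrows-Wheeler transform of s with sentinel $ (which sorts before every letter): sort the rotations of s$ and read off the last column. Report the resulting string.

aadba$ggddea

rank  rotation      last
    0  $baagddegdaa  a
    1  a$baagddegda  a
    2  aa$baagddegd  d
    3  aagddegdaa$b  b
    4  agddegdaa$ba  a
    5  baagddegdaa$  $
    6  daa$baagddeg  g
    7  ddegdaa$baag  g
    8  degdaa$baagd  d
    9  egdaa$baagdd  d
   10  gdaa$baagdde  e
   11  gddegdaa$baa  a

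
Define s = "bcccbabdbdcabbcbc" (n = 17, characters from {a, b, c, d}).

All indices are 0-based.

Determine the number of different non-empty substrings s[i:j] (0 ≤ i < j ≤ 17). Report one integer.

rank | idx | suffix
   0 |  11 | abbcbc
   1 |   5 | abdbdcabbcbc
   2 |   4 | babdbdcabbcbc
   3 |  12 | bbcbc
   4 |  15 | bc
   5 |  13 | bcbc
   6 |   0 | bcccbabdbdcabbcbc
   7 |   6 | bdbdcabbcbc
   8 |   8 | bdcabbcbc
   9 |  16 | c
  10 |  10 | cabbcbc
  11 |   3 | cbabdbdcabbcbc
  12 |  14 | cbc
  13 |   2 | ccbabdbdcabbcbc
  14 |   1 | cccbabdbdcabbcbc
  15 |   7 | dbdcabbcbc
  16 |   9 | dcabbcbc

SA = [11, 5, 4, 12, 15, 13, 0, 6, 8, 16, 10, 3, 14, 2, 1, 7, 9]
rank  pair      lcp
   1  s[11:],s[5:]  2  'ab'
   2  s[5:],s[4:]  0  ''
   3  s[4:],s[12:]  1  'b'
   4  s[12:],s[15:]  1  'b'
   5  s[15:],s[13:]  2  'bc'
   6  s[13:],s[0:]  2  'bc'
   7  s[0:],s[6:]  1  'b'
   8  s[6:],s[8:]  2  'bd'
   9  s[8:],s[16:]  0  ''
  10  s[16:],s[10:]  1  'c'
  11  s[10:],s[3:]  1  'c'
  12  s[3:],s[14:]  2  'cb'
  13  s[14:],s[2:]  1  'c'
  14  s[2:],s[1:]  2  'cc'
  15  s[1:],s[7:]  0  ''
  16  s[7:],s[9:]  1  'd'

n(n+1)/2 = 17·18/2 = 153
Σ LCP = 0 + 2 + 0 + 1 + 1 + 2 + 2 + 1 + 2 + 0 + 1 + 1 + 2 + 1 + 2 + 0 + 1 = 19
distinct = 153 − 19 = 134

134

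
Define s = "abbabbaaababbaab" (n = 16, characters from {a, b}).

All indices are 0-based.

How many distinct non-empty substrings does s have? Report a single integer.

rank→(start, suffix):
  0 → (6, 'aaababbaab')
  1 → (13, 'aab')
  2 → (7, 'aababbaab')
  3 → (14, 'ab')
  4 → (8, 'ababbaab')
  5 → (3, 'abbaaababbaab')
  6 → (10, 'abbaab')
  7 → (0, 'abbabbaaababbaab')
  8 → (15, 'b')
  9 → (5, 'baaababbaab')
  10 → (12, 'baab')
  11 → (2, 'babbaaababbaab')
  12 → (9, 'babbaab')
  13 → (4, 'bbaaababbaab')
  14 → (11, 'bbaab')
  15 → (1, 'bbabbaaababbaab')

SA = [6, 13, 7, 14, 8, 3, 10, 0, 15, 5, 12, 2, 9, 4, 11, 1]
rank  pair      lcp
   1  s[6:],s[13:]  2  'aa'
   2  s[13:],s[7:]  3  'aab'
   3  s[7:],s[14:]  1  'a'
   4  s[14:],s[8:]  2  'ab'
   5  s[8:],s[3:]  2  'ab'
   6  s[3:],s[10:]  5  'abbaa'
   7  s[10:],s[0:]  4  'abba'
   8  s[0:],s[15:]  0  ''
   9  s[15:],s[5:]  1  'b'
  10  s[5:],s[12:]  3  'baa'
  11  s[12:],s[2:]  2  'ba'
  12  s[2:],s[9:]  6  'babbaa'
  13  s[9:],s[4:]  1  'b'
  14  s[4:],s[11:]  4  'bbaa'
  15  s[11:],s[1:]  3  'bba'

n(n+1)/2 = 16·17/2 = 136
Σ LCP = 0 + 2 + 3 + 1 + 2 + 2 + 5 + 4 + 0 + 1 + 3 + 2 + 6 + 1 + 4 + 3 = 39
distinct = 136 − 39 = 97

97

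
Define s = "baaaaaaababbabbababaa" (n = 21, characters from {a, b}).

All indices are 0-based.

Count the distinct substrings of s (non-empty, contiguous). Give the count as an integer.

sorted suffixes:
  #0 SA[0]=20  'a'
  #1 SA[1]=19  'aa'
  #2 SA[2]=1  'aaaaaaababbabbababaa'
  #3 SA[3]=2  'aaaaaababbabbababaa'
  #4 SA[4]=3  'aaaaababbabbababaa'
  #5 SA[5]=4  'aaaababbabbababaa'
  #6 SA[6]=5  'aaababbabbababaa'
  #7 SA[7]=6  'aababbabbababaa'
  #8 SA[8]=17  'abaa'
  #9 SA[9]=15  'ababaa'
  #10 SA[10]=7  'ababbabbababaa'
  #11 SA[11]=12  'abbababaa'
  #12 SA[12]=9  'abbabbababaa'
  #13 SA[13]=18  'baa'
  #14 SA[14]=0  'baaaaaaababbabbababaa'
  #15 SA[15]=16  'babaa'
  #16 SA[16]=14  'bababaa'
  #17 SA[17]=11  'babbababaa'
  #18 SA[18]=8  'babbabbababaa'
  #19 SA[19]=13  'bbababaa'
  #20 SA[20]=10  'bbabbababaa'

SA = [20, 19, 1, 2, 3, 4, 5, 6, 17, 15, 7, 12, 9, 18, 0, 16, 14, 11, 8, 13, 10]
[i] adj suffixes → lcp
  [1] 20/19 → 1 ('a')
  [2] 19/1 → 2 ('aa')
  [3] 1/2 → 6 ('aaaaaa')
  [4] 2/3 → 5 ('aaaaa')
  [5] 3/4 → 4 ('aaaa')
  [6] 4/5 → 3 ('aaa')
  [7] 5/6 → 2 ('aa')
  [8] 6/17 → 1 ('a')
  [9] 17/15 → 3 ('aba')
  [10] 15/7 → 4 ('abab')
  [11] 7/12 → 2 ('ab')
  [12] 12/9 → 5 ('abbab')
  [13] 9/18 → 0 ('')
  [14] 18/0 → 3 ('baa')
  [15] 0/16 → 2 ('ba')
  [16] 16/14 → 4 ('baba')
  [17] 14/11 → 3 ('bab')
  [18] 11/8 → 6 ('babbab')
  [19] 8/13 → 1 ('b')
  [20] 13/10 → 4 ('bbab')

n(n+1)/2 = 21·22/2 = 231
Σ LCP = 0 + 1 + 2 + 6 + 5 + 4 + 3 + 2 + 1 + 3 + 4 + 2 + 5 + 0 + 3 + 2 + 4 + 3 + 6 + 1 + 4 = 61
distinct = 231 − 61 = 170

170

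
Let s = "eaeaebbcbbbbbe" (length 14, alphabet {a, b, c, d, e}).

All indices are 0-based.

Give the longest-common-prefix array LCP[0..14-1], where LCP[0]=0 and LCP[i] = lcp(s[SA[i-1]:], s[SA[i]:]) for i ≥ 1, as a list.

[0, 2, 0, 4, 3, 2, 2, 1, 1, 0, 0, 1, 3, 1]

rank→(start, suffix):
  0 → (1, 'aeaebbcbbbbbe')
  1 → (3, 'aebbcbbbbbe')
  2 → (8, 'bbbbbe')
  3 → (9, 'bbbbe')
  4 → (10, 'bbbe')
  5 → (5, 'bbcbbbbbe')
  6 → (11, 'bbe')
  7 → (6, 'bcbbbbbe')
  8 → (12, 'be')
  9 → (7, 'cbbbbbe')
  10 → (13, 'e')
  11 → (0, 'eaeaebbcbbbbbe')
  12 → (2, 'eaebbcbbbbbe')
  13 → (4, 'ebbcbbbbbe')

SA = [1, 3, 8, 9, 10, 5, 11, 6, 12, 7, 13, 0, 2, 4]
[i] adj suffixes → lcp
  [1] 1/3 → 2 ('ae')
  [2] 3/8 → 0 ('')
  [3] 8/9 → 4 ('bbbb')
  [4] 9/10 → 3 ('bbb')
  [5] 10/5 → 2 ('bb')
  [6] 5/11 → 2 ('bb')
  [7] 11/6 → 1 ('b')
  [8] 6/12 → 1 ('b')
  [9] 12/7 → 0 ('')
  [10] 7/13 → 0 ('')
  [11] 13/0 → 1 ('e')
  [12] 0/2 → 3 ('eae')
  [13] 2/4 → 1 ('e')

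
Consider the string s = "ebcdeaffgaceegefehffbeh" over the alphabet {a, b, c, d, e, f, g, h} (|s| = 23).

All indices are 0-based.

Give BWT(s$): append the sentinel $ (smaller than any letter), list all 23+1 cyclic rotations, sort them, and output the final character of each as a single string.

hgeefbacd$cgebffehaffeee

rank  rotation                  last
    0  $ebcdeaffgaceegefehffbeh  h
    1  aceegefehffbeh$ebcdeaffg  g
    2  affgaceegefehffbeh$ebcde  e
    3  bcdeaffgaceegefehffbeh$e  e
    4  beh$ebcdeaffgaceegefehff  f
    5  cdeaffgaceegefehffbeh$eb  b
    6  ceegefehffbeh$ebcdeaffga  a
    7  deaffgaceegefehffbeh$ebc  c
    8  eaffgaceegefehffbeh$ebcd  d
    9  ebcdeaffgaceegefehffbeh$  $
   10  eegefehffbeh$ebcdeaffgac  c
   11  efehffbeh$ebcdeaffgaceeg  g
   12  egefehffbeh$ebcdeaffgace  e
   13  eh$ebcdeaffgaceegefehffb  b
   14  ehffbeh$ebcdeaffgaceegef  f
   15  fbeh$ebcdeaffgaceegefehf  f
   16  fehffbeh$ebcdeaffgaceege  e
   17  ffbeh$ebcdeaffgaceegefeh  h
   18  ffgaceegefehffbeh$ebcdea  a
   19  fgaceegefehffbeh$ebcdeaf  f
   20  gaceegefehffbeh$ebcdeaff  f
   21  gefehffbeh$ebcdeaffgacee  e
   22  h$ebcdeaffgaceegefehffbe  e
   23  hffbeh$ebcdeaffgaceegefe  e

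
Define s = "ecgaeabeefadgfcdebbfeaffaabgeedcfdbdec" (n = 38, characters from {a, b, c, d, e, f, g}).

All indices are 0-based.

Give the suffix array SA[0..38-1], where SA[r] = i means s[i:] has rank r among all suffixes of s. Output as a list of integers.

[24, 5, 25, 10, 3, 21, 17, 34, 6, 18, 26, 37, 14, 31, 1, 33, 30, 15, 35, 11, 4, 20, 16, 36, 0, 29, 28, 7, 8, 23, 9, 13, 32, 19, 22, 2, 27, 12]

rank | idx | suffix
   0 |  24 | aabgeedcfdbdec
   1 |   5 | abeefadgfcdebbfeaffaabgeedcfdbdec
   2 |  25 | abgeedcfdbdec
   3 |  10 | adgfcdebbfeaffaabgeedcfdbdec
   4 |   3 | aeabeefadgfcdebbfeaffaabgeedcfdbdec
   5 |  21 | affaabgeedcfdbdec
   6 |  17 | bbfeaffaabgeedcfdbdec
   7 |  34 | bdec
   8 |   6 | beefadgfcdebbfeaffaabgeedcfdbdec
   9 |  18 | bfeaffaabgeedcfdbdec
  10 |  26 | bgeedcfdbdec
  11 |  37 | c
  12 |  14 | cdebbfeaffaabgeedcfdbdec
  13 |  31 | cfdbdec
  14 |   1 | cgaeabeefadgfcdebbfeaffaabgeedcfdbdec
  15 |  33 | dbdec
  16 |  30 | dcfdbdec
  17 |  15 | debbfeaffaabgeedcfdbdec
  18 |  35 | dec
  19 |  11 | dgfcdebbfeaffaabgeedcfdbdec
  20 |   4 | eabeefadgfcdebbfeaffaabgeedcfdbdec
  21 |  20 | eaffaabgeedcfdbdec
  22 |  16 | ebbfeaffaabgeedcfdbdec
  23 |  36 | ec
  24 |   0 | ecgaeabeefadgfcdebbfeaffaabgeedcfdbdec
  25 |  29 | edcfdbdec
  26 |  28 | eedcfdbdec
  27 |   7 | eefadgfcdebbfeaffaabgeedcfdbdec
  28 |   8 | efadgfcdebbfeaffaabgeedcfdbdec
  29 |  23 | faabgeedcfdbdec
  30 |   9 | fadgfcdebbfeaffaabgeedcfdbdec
  31 |  13 | fcdebbfeaffaabgeedcfdbdec
  32 |  32 | fdbdec
  33 |  19 | feaffaabgeedcfdbdec
  34 |  22 | ffaabgeedcfdbdec
  35 |   2 | gaeabeefadgfcdebbfeaffaabgeedcfdbdec
  36 |  27 | geedcfdbdec
  37 |  12 | gfcdebbfeaffaabgeedcfdbdec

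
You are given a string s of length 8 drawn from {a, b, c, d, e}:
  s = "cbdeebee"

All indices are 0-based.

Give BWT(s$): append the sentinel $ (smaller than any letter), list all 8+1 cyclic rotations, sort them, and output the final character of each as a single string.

rank  rotation   last
    0  $cbdeebee  e
    1  bdeebee$c  c
    2  bee$cbdee  e
    3  cbdeebee$  $
    4  deebee$cb  b
    5  e$cbdeebe  e
    6  ebee$cbde  e
    7  ee$cbdeeb  b
    8  eebee$cbd  d

ece$beebd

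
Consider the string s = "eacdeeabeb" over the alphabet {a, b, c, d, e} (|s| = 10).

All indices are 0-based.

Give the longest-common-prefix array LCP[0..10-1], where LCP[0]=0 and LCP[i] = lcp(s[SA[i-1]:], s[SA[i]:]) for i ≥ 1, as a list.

[0, 1, 0, 1, 0, 0, 0, 2, 1, 1]

sorted suffixes:
  #0 SA[0]=6  'abeb'
  #1 SA[1]=1  'acdeeabeb'
  #2 SA[2]=9  'b'
  #3 SA[3]=7  'beb'
  #4 SA[4]=2  'cdeeabeb'
  #5 SA[5]=3  'deeabeb'
  #6 SA[6]=5  'eabeb'
  #7 SA[7]=0  'eacdeeabeb'
  #8 SA[8]=8  'eb'
  #9 SA[9]=4  'eeabeb'

SA = [6, 1, 9, 7, 2, 3, 5, 0, 8, 4]
rank  pair      lcp
   1  s[6:],s[1:]  1  'a'
   2  s[1:],s[9:]  0  ''
   3  s[9:],s[7:]  1  'b'
   4  s[7:],s[2:]  0  ''
   5  s[2:],s[3:]  0  ''
   6  s[3:],s[5:]  0  ''
   7  s[5:],s[0:]  2  'ea'
   8  s[0:],s[8:]  1  'e'
   9  s[8:],s[4:]  1  'e'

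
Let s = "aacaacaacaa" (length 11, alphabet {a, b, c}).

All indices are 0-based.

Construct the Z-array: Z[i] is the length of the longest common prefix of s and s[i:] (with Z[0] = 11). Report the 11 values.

[11, 1, 0, 8, 1, 0, 5, 1, 0, 2, 1]

Z[0]=11
i=1: i≥r, start 0; Z[1]=1 grow→box=[1,2)
i=2: i≥r, start 0; Z[2]=0
i=3: i≥r, start 0; Z[3]=8 grow→box=[3,11)
i=4: min(r-i=7, Z[1]=1)=1; Z[4]=1
i=5: min(r-i=6, Z[2]=0)=0; Z[5]=0
i=6: min(r-i=5, Z[3]=8)=5; Z[6]=5
i=7: min(r-i=4, Z[4]=1)=1; Z[7]=1
i=8: min(r-i=3, Z[5]=0)=0; Z[8]=0
i=9: min(r-i=2, Z[6]=5)=2; Z[9]=2
i=10: min(r-i=1, Z[7]=1)=1; Z[10]=1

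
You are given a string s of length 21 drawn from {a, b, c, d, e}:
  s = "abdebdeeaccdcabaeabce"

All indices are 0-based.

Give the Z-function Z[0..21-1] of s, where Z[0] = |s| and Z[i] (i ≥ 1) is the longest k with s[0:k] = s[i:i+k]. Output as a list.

Z[0]=21
i=1: outside box; Z[1]=0
i=2: outside box; Z[2]=0
i=3: outside box; Z[3]=0
i=4: outside box; Z[4]=0
i=5: outside box; Z[5]=0
i=6: outside box; Z[6]=0
i=7: outside box; Z[7]=0
i=8: outside box; Z[8]=1 grow→box=[8,9)
i=9: outside box; Z[9]=0
i=10: outside box; Z[10]=0
i=11: outside box; Z[11]=0
i=12: outside box; Z[12]=0
i=13: outside box; Z[13]=2 grow→box=[13,15)
i=14: min(r-i=1, Z[1]=0)=0; Z[14]=0
i=15: outside box; Z[15]=1 grow→box=[15,16)
i=16: outside box; Z[16]=0
i=17: outside box; Z[17]=2 grow→box=[17,19)
i=18: min(r-i=1, Z[1]=0)=0; Z[18]=0
i=19: outside box; Z[19]=0
i=20: outside box; Z[20]=0

[21, 0, 0, 0, 0, 0, 0, 0, 1, 0, 0, 0, 0, 2, 0, 1, 0, 2, 0, 0, 0]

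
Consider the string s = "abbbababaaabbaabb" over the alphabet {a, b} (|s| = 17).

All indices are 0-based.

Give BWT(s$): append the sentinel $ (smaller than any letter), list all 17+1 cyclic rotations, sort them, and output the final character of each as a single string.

rank  rotation            last
    0  $abbbababaaabbaabb  b
    1  aaabbaabb$abbbabab  b
    2  aabb$abbbababaaabb  b
    3  aabbaabb$abbbababa  a
    4  abaaabbaabb$abbbab  b
    5  ababaaabbaabb$abbb  b
    6  abb$abbbababaaabba  a
    7  abbaabb$abbbababaa  a
    8  abbbababaaabbaabb$  $
    9  b$abbbababaaabbaab  b
   10  baaabbaabb$abbbaba  a
   11  baabb$abbbababaaab  b
   12  babaaabbaabb$abbba  a
   13  bababaaabbaabb$abb  b
   14  bb$abbbababaaabbaa  a
   15  bbaabb$abbbababaaa  a
   16  bbababaaabbaabb$ab  b
   17  bbbababaaabbaabb$a  a

bbbabbaa$bababaaba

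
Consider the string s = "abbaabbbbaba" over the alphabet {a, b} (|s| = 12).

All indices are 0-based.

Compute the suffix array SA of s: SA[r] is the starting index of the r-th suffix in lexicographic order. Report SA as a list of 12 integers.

[11, 3, 9, 0, 4, 10, 2, 8, 1, 7, 6, 5]

sorted suffixes:
  #0 SA[0]=11  'a'
  #1 SA[1]=3  'aabbbbaba'
  #2 SA[2]=9  'aba'
  #3 SA[3]=0  'abbaabbbbaba'
  #4 SA[4]=4  'abbbbaba'
  #5 SA[5]=10  'ba'
  #6 SA[6]=2  'baabbbbaba'
  #7 SA[7]=8  'baba'
  #8 SA[8]=1  'bbaabbbbaba'
  #9 SA[9]=7  'bbaba'
  #10 SA[10]=6  'bbbaba'
  #11 SA[11]=5  'bbbbaba'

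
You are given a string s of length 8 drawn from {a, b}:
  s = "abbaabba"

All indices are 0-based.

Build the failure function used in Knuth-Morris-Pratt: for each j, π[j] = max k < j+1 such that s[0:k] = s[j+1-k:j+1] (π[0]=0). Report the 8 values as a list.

[0, 0, 0, 1, 1, 2, 3, 4]

π[0] = 0
j=1 s[j]='b': π[1]=0 (border '')
j=2 s[j]='b': π[2]=0 (border '')
j=3 s[j]='a': π[3]=1 (border 'a')
j=4 s[j]='a': k: 1→0; π[4]=1 (border 'a')
j=5 s[j]='b': π[5]=2 (border 'ab')
j=6 s[j]='b': π[6]=3 (border 'abb')
j=7 s[j]='a': π[7]=4 (border 'abba')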